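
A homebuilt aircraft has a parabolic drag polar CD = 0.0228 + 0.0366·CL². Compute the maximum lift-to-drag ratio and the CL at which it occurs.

(L/D)max = 17.3, at CL = 0.789

For CD = CD0 + K·CL², (L/D)max occurs at CL* = √(CD0/K) and equals 1/(2√(K·CD0)).
(L/D)max = 1/(2√(0.0366 × 0.0228)) = 1/(2 × 0.02889) = 17.3
CL* = √(0.0228/0.0366) = 0.789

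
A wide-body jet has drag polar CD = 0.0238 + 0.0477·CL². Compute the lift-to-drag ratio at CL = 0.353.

L/D = 11.9

CD = 0.0238 + 0.0477 × 0.353² = 0.02974
L/D = CL/CD = 0.353 / 0.02974 = 11.9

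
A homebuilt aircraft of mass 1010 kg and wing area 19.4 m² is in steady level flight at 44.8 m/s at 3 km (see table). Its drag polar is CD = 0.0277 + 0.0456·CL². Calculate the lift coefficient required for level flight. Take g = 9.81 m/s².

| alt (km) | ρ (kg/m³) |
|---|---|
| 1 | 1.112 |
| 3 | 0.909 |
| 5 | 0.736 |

At 3 km, from the table: ρ = 0.909 kg/m³.
In steady level flight, lift balances weight: W = mg = 1010 × 9.81 = 9908.1 N.
q = ½ρv² = ½ × 0.909 × 44.8² = 912.2 Pa.
Required CL = L/(qS) = 9908.1/(912.2·19.4) = 0.5599.

CL = 0.56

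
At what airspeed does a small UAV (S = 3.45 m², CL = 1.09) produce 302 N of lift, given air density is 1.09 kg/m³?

v = 12.1 m/s

L = ½ρv²S·CL ⇒ v = √(2L/(ρ·S·CL))
v = √(2 × 302 / (1.09 × 3.45 × 1.09)) = √147.4 = 12.1 m/s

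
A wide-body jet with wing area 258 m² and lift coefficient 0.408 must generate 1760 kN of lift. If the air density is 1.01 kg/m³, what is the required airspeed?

L = ½ρv²S·CL ⇒ v = √(2L/(ρ·S·CL))
v = √(2 × 1.76×10^6 / (1.01 × 258 × 0.408)) = √33110 = 182 m/s

v = 182 m/s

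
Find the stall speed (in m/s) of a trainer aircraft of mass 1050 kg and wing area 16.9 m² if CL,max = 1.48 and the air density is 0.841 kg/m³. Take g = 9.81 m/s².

At stall, lift equals weight: L = W = m·g = 1050 × 9.81 = 10300 N.
From L = ½ρV²S·CL,max = W: V_stall = √(2W/(ρSCL,max)) = √(2·10300/(0.841·16.9·1.48))
V_stall = √979.4 = 31.3 m/s

V_stall = 31.3 m/s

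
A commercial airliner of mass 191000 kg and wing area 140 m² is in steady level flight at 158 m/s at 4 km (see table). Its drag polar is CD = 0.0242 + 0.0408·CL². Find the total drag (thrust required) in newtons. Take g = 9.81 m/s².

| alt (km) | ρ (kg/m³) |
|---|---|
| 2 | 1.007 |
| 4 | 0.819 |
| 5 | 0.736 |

At 4 km, from the table: ρ = 0.819 kg/m³.
Weight W = mg = 191000 × 9.81 = 1.8737×10^6 N; in level flight L = W.
q = ½ρv² = ½ × 0.819 × 158² = 10220 Pa.
CL = W/(q·S) = 1.8737×10^6 / (10220 × 140) = 1.309.
CD = 0.0242 + 0.0408 × 1.309² = 0.09413.
D = q·S·CD = 10220 × 140 × 0.09413 = 1.347×10^5 N

D = 1.35×10^5 N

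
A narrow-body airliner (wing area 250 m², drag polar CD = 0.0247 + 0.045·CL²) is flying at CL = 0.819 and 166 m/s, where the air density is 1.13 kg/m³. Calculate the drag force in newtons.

D = 2.14×10^5 N

CD = 0.0247 + 0.045 × 0.819² = 0.05488
D = ½ρv²S·CD = ½ × 1.13 × 166² × 250 × 0.05488 = 2.14×10^5 N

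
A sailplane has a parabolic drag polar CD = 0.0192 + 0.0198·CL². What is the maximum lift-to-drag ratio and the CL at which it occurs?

(L/D)max = 25.6, at CL = 0.985

For CD = CD0 + K·CL², (L/D)max occurs at CL* = √(CD0/K) and equals 1/(2√(K·CD0)).
(L/D)max = 1/(2√(0.0198 × 0.0192)) = 1/(2 × 0.0195) = 25.6
CL* = √(0.0192/0.0198) = 0.985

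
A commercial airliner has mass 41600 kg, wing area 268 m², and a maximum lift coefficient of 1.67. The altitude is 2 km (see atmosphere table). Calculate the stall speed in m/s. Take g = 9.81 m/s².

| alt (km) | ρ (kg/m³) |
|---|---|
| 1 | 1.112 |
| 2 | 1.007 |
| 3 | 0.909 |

V_stall = 42.6 m/s

At 2 km, from the table: ρ = 1.007 kg/m³.
Stall occurs when L = W at CL,max. W = mg = 41600 × 9.81 = 4.081×10^5 N.
V_stall = √(2W/(ρ·S·CL,max)) = √(2 × 4.081×10^5 / (1.007 × 268 × 1.67))
V_stall = √1811 = 42.6 m/s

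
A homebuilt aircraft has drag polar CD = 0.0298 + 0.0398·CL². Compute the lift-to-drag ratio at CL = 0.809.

L/D = 14.5

CD = 0.0298 + 0.0398 × 0.809² = 0.05585
L/D = CL/CD = 0.809 / 0.05585 = 14.5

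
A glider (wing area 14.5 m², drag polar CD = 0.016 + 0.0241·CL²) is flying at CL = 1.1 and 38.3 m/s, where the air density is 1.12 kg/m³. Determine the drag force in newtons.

CD = 0.016 + 0.0241 × 1.1² = 0.04516
D = ½ρv²S·CD = ½ × 1.12 × 38.3² × 14.5 × 0.04516 = 538 N

D = 538 N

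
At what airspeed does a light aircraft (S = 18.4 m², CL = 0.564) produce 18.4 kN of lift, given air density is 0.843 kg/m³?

L = ½ρv²S·CL ⇒ v = √(2L/(ρ·S·CL))
v = √(2 × 18400 / (0.843 × 18.4 × 0.564)) = √4207 = 64.9 m/s

v = 64.9 m/s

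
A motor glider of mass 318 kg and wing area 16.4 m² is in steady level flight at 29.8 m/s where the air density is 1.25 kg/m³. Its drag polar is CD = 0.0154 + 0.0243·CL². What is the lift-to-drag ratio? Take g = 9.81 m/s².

L/D = 18.8

Weight W = mg = 318 × 9.81 = 3119.6 N; in level flight L = W.
Dynamic pressure q = 0.5 × 1.25 × 29.8² = 555 Pa.
CL = 2W/(ρv²S) = 2×3119.6/(1.25×29.8²×16.4) = 0.3427.
CD = 0.0154 + 0.0243 × 0.3427² = 0.01825.
L/D = CL/CD = 0.3427 / 0.01825 = 18.8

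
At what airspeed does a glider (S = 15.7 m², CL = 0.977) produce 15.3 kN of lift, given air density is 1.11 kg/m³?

L = ½ρv²S·CL ⇒ v = √(2L/(ρ·S·CL))
v = √(2 × 15300 / (1.11 × 15.7 × 0.977)) = √1797 = 42.4 m/s

v = 42.4 m/s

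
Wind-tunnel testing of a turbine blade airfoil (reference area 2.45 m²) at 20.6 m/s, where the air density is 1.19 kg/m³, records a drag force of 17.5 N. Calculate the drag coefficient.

CD = 0.0283

From D = ½ρv²S·CD, rearranging gives CD = 2D/(ρv²S).
CD = 2 × 17.5 / (1.19 × 20.6² × 2.45) = 0.0283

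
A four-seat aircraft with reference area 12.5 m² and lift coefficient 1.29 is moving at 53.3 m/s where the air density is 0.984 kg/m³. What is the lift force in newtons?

L = 22500 N

Dynamic pressure q = ½ρv² = ½ × 0.984 × 53.3² = 1398 Pa.
L = q·S·CL = 1398 × 12.5 × 1.29 = 22500 N ≈ 22.5 kN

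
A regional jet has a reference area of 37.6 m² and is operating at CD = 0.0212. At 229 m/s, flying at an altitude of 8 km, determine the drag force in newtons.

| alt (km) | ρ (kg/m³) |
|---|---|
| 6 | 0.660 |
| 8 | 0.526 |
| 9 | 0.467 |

At 8 km, from the table: ρ = 0.526 kg/m³.
Dynamic pressure q = ½ρv² = ½ × 0.526 × 229² = 13790 Pa.
D = q·S·CD = 13790 × 37.6 × 0.0212 = 11000 N ≈ 11 kN

D = 11000 N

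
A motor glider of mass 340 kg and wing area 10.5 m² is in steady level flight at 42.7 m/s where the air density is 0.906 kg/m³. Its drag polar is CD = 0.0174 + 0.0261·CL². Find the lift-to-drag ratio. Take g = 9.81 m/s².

Level flight ⇒ L = W = m·g = 340 × 9.81 = 3335.4 N.
Dynamic pressure q = 0.5 × 0.906 × 42.7² = 826 Pa.
Required CL = L/(qS) = 3335.4/(826·10.5) = 0.3846.
CD = 0.0174 + 0.0261 × 0.3846² = 0.02126.
L/D = CL/CD = 0.3846 / 0.02126 = 18.1

L/D = 18.1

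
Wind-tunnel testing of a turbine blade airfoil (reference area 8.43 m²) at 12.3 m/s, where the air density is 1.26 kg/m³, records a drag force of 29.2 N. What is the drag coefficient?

CD = 0.0363

From D = ½ρv²S·CD, rearranging gives CD = 2D/(ρv²S).
CD = 2 × 29.2 / (1.26 × 12.3² × 8.43) = 0.0363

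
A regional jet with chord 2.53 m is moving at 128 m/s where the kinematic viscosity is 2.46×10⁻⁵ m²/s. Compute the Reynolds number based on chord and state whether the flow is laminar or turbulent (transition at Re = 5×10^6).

Re = 1.32×10^7 (turbulent)

Re = v·c/ν = 128 × 2.53 / (2.46×10⁻⁵) = 1.32×10^7
Since 1.32×10^7 > 5×10^6, the flow is turbulent.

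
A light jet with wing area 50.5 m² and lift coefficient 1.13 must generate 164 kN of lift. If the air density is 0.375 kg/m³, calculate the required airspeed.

v = 124 m/s

L = ½ρv²S·CL ⇒ v = √(2L/(ρ·S·CL))
v = √(2 × 1.64×10^5 / (0.375 × 50.5 × 1.13)) = √15330 = 124 m/s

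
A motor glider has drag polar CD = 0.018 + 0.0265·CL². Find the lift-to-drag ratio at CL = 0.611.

CD = 0.018 + 0.0265 × 0.611² = 0.02789
L/D = CL/CD = 0.611 / 0.02789 = 21.9

L/D = 21.9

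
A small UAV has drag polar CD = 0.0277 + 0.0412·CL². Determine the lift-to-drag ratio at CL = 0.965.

CD = 0.0277 + 0.0412 × 0.965² = 0.06607
L/D = CL/CD = 0.965 / 0.06607 = 14.6

L/D = 14.6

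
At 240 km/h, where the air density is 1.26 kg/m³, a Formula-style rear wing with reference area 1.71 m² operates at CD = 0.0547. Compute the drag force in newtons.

Convert speed: v = 240 km/h ÷ 3.6 = 66.67 m/s.
D = ½ρv²S·CD = ½ × 1.26 × 66.67² × 1.71 × 0.0547 = 262 N

D = 262 N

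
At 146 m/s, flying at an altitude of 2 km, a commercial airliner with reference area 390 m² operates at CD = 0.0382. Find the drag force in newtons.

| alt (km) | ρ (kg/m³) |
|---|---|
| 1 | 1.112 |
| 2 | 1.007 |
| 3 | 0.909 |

At 2 km, from the table: ρ = 1.007 kg/m³.
Dynamic pressure q = ½ρv² = ½ × 1.007 × 146² = 10730 Pa.
D = q·S·CD = 10730 × 390 × 0.0382 = 1.6×10^5 N ≈ 160 kN

D = 1.6×10^5 N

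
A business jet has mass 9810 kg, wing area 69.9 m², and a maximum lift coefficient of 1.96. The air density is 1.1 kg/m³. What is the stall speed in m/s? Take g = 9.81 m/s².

Weight W = mg = 9810 × 9.81 = 96240 N.
V_stall = √(2W/(ρ·S·CL,max)) = √(2 × 96240 / (1.1 × 69.9 × 1.96))
V_stall = √1277 = 35.7 m/s

V_stall = 35.7 m/s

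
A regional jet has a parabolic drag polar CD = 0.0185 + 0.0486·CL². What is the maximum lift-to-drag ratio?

For CD = CD0 + K·CL², (L/D)max occurs at CL* = √(CD0/K) and equals 1/(2√(K·CD0)).
(L/D)max = 1/(2√(0.0486 × 0.0185)) = 1/(2 × 0.02998) = 16.7

(L/D)max = 16.7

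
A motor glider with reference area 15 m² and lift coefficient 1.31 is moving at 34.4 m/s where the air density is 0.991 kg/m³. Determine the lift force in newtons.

Dynamic pressure q = ½ρv² = ½ × 0.991 × 34.4² = 586.4 Pa.
L = q·S·CL = 586.4 × 15 × 1.31 = 11500 N ≈ 11.5 kN

L = 11500 N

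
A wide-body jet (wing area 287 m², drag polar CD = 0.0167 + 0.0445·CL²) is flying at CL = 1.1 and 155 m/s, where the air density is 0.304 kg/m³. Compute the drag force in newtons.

D = 73900 N

CD = 0.0167 + 0.0445 × 1.1² = 0.07054
D = ½ρv²S·CD = ½ × 0.304 × 155² × 287 × 0.07054 = 73900 N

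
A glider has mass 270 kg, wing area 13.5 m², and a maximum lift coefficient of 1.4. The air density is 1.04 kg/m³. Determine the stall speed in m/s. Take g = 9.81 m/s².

Stall occurs when L = W at CL,max. W = mg = 270 × 9.81 = 2649 N.
From L = ½ρV²S·CL,max = W: V_stall = √(2W/(ρSCL,max)) = √(2·2649/(1.04·13.5·1.4))
V_stall = √269.5 = 16.4 m/s

V_stall = 16.4 m/s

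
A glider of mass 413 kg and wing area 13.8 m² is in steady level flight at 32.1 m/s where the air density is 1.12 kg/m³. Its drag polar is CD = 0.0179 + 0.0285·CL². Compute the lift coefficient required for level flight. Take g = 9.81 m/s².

CL = 0.509

Level flight ⇒ L = W = m·g = 413 × 9.81 = 4051.5 N.
q = ½ρv² = ½ × 1.12 × 32.1² = 577 Pa.
Required CL = L/(qS) = 4051.5/(577·13.8) = 0.5088.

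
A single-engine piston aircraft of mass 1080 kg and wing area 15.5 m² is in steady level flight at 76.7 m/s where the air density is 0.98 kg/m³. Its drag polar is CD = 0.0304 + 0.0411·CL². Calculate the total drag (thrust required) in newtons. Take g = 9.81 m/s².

D = 1460 N

Weight W = mg = 1080 × 9.81 = 10595 N; in level flight L = W.
q = ½ρv² = ½ × 0.98 × 76.7² = 2883 Pa.
Required CL = L/(qS) = 10595/(2883·15.5) = 0.2371.
CD = 0.0304 + 0.0411 × 0.2371² = 0.03271.
D = q·S·CD = 2883 × 15.5 × 0.03271 = 1462 N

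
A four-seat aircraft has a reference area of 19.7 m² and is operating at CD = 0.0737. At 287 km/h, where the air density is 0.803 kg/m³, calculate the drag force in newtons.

D = 3700 N

Convert speed: v = 287 km/h ÷ 3.6 = 79.72 m/s.
Dynamic pressure q = ½ρv² = ½ × 0.803 × 79.72² = 2552 Pa.
D = q·S·CD = 2552 × 19.7 × 0.0737 = 3700 N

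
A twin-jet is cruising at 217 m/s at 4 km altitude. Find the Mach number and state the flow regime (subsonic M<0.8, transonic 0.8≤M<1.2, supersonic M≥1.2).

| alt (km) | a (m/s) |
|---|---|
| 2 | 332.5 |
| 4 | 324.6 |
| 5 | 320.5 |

M = 0.669 (subsonic)

At 4 km, from the table: a = 324.6 m/s.
M = v/a = 217 / 324.6 = 0.669
M = 0.669 → subsonic.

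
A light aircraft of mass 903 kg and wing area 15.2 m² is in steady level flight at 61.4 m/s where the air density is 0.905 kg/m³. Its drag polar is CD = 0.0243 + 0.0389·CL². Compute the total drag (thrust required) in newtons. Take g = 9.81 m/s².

D = 748 N

In steady level flight, lift balances weight: W = mg = 903 × 9.81 = 8858.4 N.
q = ½ρv² = ½ × 0.905 × 61.4² = 1706 Pa.
Required CL = L/(qS) = 8858.4/(1706·15.2) = 0.3416.
CD = 0.0243 + 0.0389 × 0.3416² = 0.02884.
D = q·S·CD = 1706 × 15.2 × 0.02884 = 747.8 N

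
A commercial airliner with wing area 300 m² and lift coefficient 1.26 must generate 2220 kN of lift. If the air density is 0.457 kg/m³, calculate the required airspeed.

v = 160 m/s

L = ½ρv²S·CL ⇒ v = √(2L/(ρ·S·CL))
v = √(2 × 2.22×10^6 / (0.457 × 300 × 1.26)) = √25700 = 160 m/s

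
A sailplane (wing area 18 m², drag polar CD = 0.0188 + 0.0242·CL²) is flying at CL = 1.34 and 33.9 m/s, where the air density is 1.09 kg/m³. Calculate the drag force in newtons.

CD = 0.0188 + 0.0242 × 1.34² = 0.06225
D = ½ρv²S·CD = ½ × 1.09 × 33.9² × 18 × 0.06225 = 702 N

D = 702 N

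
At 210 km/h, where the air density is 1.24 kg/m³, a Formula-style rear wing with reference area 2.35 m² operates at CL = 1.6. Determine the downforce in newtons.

Convert speed: v = 210 km/h ÷ 3.6 = 58.33 m/s.
Dynamic pressure q = ½ρv² = ½ × 1.24 × 58.33² = 2110 Pa.
L = q·S·CL = 2110 × 2.35 × 1.6 = 7930 N ≈ 7.93 kN

L = 7930 N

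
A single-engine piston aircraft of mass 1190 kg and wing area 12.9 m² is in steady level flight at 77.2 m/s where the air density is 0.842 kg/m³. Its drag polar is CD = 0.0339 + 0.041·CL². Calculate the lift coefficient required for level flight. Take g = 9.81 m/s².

In steady level flight, lift balances weight: W = mg = 1190 × 9.81 = 11674 N.
q = ½ρv² = ½ × 0.842 × 77.2² = 2509 Pa.
Required CL = L/(qS) = 11674/(2509·12.9) = 0.3607.

CL = 0.361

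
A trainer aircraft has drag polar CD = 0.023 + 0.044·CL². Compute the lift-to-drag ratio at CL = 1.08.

CD = 0.023 + 0.044 × 1.08² = 0.07432
L/D = CL/CD = 1.08 / 0.07432 = 14.5

L/D = 14.5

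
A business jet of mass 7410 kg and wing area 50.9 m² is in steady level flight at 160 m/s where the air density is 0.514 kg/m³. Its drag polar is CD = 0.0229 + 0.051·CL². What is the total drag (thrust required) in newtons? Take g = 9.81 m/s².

Level flight ⇒ L = W = m·g = 7410 × 9.81 = 72692 N.
q = ½ρv² = ½ × 0.514 × 160² = 6579 Pa.
CL = W/(q·S) = 72692 / (6579 × 50.9) = 0.2171.
CD = 0.0229 + 0.051 × 0.2171² = 0.0253.
D = q·S·CD = 6579 × 50.9 × 0.0253 = 8474 N

D = 8470 N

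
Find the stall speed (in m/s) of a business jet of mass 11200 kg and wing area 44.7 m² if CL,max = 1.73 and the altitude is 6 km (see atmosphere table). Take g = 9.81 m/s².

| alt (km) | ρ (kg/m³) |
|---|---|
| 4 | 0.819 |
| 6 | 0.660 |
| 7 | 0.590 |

V_stall = 65.6 m/s

At 6 km, from the table: ρ = 0.660 kg/m³.
Stall occurs when L = W at CL,max. W = mg = 11200 × 9.81 = 1.099×10^5 N.
From L = ½ρV²S·CL,max = W: V_stall = √(2W/(ρSCL,max)) = √(2·1.099×10^5/(0.66·44.7·1.73))
V_stall = √4305 = 65.6 m/s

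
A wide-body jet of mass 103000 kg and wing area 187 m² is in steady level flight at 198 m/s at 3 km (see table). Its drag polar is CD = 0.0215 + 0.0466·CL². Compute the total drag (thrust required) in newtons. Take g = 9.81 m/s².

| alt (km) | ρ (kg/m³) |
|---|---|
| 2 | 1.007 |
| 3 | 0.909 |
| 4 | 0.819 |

D = 85900 N

At 3 km, from the table: ρ = 0.909 kg/m³.
In steady level flight, lift balances weight: W = mg = 103000 × 9.81 = 1.0104×10^6 N.
Dynamic pressure q = 0.5 × 0.909 × 198² = 17820 Pa.
Required CL = L/(qS) = 1.0104×10^6/(17820·187) = 0.3032.
CD = 0.0215 + 0.0466 × 0.3032² = 0.02579.
D = q·S·CD = 17820 × 187 × 0.02579 = 85920 N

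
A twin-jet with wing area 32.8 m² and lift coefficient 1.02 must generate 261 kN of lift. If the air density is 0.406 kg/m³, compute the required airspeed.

v = 196 m/s

L = ½ρv²S·CL ⇒ v = √(2L/(ρ·S·CL))
v = √(2 × 2.61×10^5 / (0.406 × 32.8 × 1.02)) = √38430 = 196 m/s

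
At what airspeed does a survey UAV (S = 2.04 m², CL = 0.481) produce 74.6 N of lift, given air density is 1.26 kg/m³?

v = 11 m/s

L = ½ρv²S·CL ⇒ v = √(2L/(ρ·S·CL))
v = √(2 × 74.6 / (1.26 × 2.04 × 0.481)) = √120.7 = 11 m/s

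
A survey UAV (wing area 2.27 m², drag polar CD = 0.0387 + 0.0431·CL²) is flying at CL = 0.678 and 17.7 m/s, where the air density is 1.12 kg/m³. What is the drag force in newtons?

CD = 0.0387 + 0.0431 × 0.678² = 0.05851
D = ½ρv²S·CD = ½ × 1.12 × 17.7² × 2.27 × 0.05851 = 23.3 N

D = 23.3 N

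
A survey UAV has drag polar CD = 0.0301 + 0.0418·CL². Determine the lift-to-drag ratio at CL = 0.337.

CD = 0.0301 + 0.0418 × 0.337² = 0.03485
L/D = CL/CD = 0.337 / 0.03485 = 9.67

L/D = 9.67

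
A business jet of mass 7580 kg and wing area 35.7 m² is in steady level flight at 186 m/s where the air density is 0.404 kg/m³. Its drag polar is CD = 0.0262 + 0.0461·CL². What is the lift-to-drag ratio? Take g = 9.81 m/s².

L/D = 9.84

In steady level flight, lift balances weight: W = mg = 7580 × 9.81 = 74360 N.
Dynamic pressure q = 0.5 × 0.404 × 186² = 6988 Pa.
CL = W/(q·S) = 74360 / (6988 × 35.7) = 0.2981.
CD = 0.0262 + 0.0461 × 0.2981² = 0.0303.
L/D = CL/CD = 0.2981 / 0.0303 = 9.84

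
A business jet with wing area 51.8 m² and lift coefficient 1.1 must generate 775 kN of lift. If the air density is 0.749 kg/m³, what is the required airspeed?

v = 191 m/s

L = ½ρv²S·CL ⇒ v = √(2L/(ρ·S·CL))
v = √(2 × 7.75×10^5 / (0.749 × 51.8 × 1.1)) = √36320 = 191 m/s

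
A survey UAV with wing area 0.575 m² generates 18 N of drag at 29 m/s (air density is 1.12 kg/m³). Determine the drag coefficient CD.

From D = ½ρv²S·CD, rearranging gives CD = 2D/(ρv²S).
CD = 2 × 18 / (1.12 × 29² × 0.575) = 0.0665

CD = 0.0665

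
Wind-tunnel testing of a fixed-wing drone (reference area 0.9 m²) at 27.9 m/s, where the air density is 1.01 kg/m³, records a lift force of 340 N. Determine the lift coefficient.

CL = 0.961

From L = ½ρv²S·CL, rearranging gives CL = 2L/(ρv²S).
CL = 2 × 340 / (1.01 × 27.9² × 0.9) = 0.961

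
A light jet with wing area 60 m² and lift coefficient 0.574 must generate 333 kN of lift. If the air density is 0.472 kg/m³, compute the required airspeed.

L = ½ρv²S·CL ⇒ v = √(2L/(ρ·S·CL))
v = √(2 × 3.33×10^5 / (0.472 × 60 × 0.574)) = √40970 = 202 m/s

v = 202 m/s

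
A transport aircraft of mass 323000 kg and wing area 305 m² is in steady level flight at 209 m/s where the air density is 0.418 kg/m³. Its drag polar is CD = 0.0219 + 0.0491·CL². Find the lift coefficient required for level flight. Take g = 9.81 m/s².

CL = 1.14

Level flight ⇒ L = W = m·g = 323000 × 9.81 = 3.1686×10^6 N.
q = ½ρv² = ½ × 0.418 × 209² = 9129 Pa.
Required CL = L/(qS) = 3.1686×10^6/(9129·305) = 1.138.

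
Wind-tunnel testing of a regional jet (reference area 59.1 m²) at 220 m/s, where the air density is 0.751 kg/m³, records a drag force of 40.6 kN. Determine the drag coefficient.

From D = ½ρv²S·CD, rearranging gives CD = 2D/(ρv²S).
CD = 2 × 40600 / (0.751 × 220² × 59.1) = 0.0378

CD = 0.0378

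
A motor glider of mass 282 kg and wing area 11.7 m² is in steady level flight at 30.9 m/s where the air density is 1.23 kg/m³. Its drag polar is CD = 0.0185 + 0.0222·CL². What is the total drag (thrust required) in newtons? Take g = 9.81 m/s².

D = 152 N

In steady level flight, lift balances weight: W = mg = 282 × 9.81 = 2766.4 N.
q = ½ρv² = ½ × 1.23 × 30.9² = 587.2 Pa.
Required CL = L/(qS) = 2766.4/(587.2·11.7) = 0.4027.
CD = 0.0185 + 0.0222 × 0.4027² = 0.0221.
D = q·S·CD = 587.2 × 11.7 × 0.0221 = 151.8 N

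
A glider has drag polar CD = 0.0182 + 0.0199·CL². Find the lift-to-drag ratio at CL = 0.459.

L/D = 20.5

CD = 0.0182 + 0.0199 × 0.459² = 0.02239
L/D = CL/CD = 0.459 / 0.02239 = 20.5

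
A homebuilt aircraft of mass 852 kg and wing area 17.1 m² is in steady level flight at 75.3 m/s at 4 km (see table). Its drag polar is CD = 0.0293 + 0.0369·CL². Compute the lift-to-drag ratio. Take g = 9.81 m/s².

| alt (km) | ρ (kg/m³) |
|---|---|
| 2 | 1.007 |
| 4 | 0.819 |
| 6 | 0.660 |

At 4 km, from the table: ρ = 0.819 kg/m³.
Level flight ⇒ L = W = m·g = 852 × 9.81 = 8358.1 N.
q = ½ρv² = ½ × 0.819 × 75.3² = 2322 Pa.
Required CL = L/(qS) = 8358.1/(2322·17.1) = 0.2105.
CD = 0.0293 + 0.0369 × 0.2105² = 0.03094.
L/D = CL/CD = 0.2105 / 0.03094 = 6.8

L/D = 6.8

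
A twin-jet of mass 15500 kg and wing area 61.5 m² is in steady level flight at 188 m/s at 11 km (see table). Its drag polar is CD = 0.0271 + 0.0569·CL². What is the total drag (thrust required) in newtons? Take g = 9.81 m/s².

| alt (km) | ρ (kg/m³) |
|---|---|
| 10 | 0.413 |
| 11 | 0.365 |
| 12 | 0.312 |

At 11 km, from the table: ρ = 0.365 kg/m³.
In steady level flight, lift balances weight: W = mg = 15500 × 9.81 = 1.5206×10^5 N.
q = ½ρv² = ½ × 0.365 × 188² = 6450 Pa.
CL = W/(q·S) = 1.5206×10^5 / (6450 × 61.5) = 0.3833.
CD = 0.0271 + 0.0569 × 0.3833² = 0.03546.
D = q·S·CD = 6450 × 61.5 × 0.03546 = 14070 N

D = 14100 N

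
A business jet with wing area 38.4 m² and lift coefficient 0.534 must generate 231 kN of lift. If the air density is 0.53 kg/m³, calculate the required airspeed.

L = ½ρv²S·CL ⇒ v = √(2L/(ρ·S·CL))
v = √(2 × 2.31×10^5 / (0.53 × 38.4 × 0.534)) = √42510 = 206 m/s

v = 206 m/s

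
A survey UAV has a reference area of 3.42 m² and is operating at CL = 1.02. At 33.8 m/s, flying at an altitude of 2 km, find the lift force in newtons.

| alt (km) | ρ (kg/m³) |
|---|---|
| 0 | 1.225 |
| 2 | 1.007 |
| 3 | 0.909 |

At 2 km, from the table: ρ = 1.007 kg/m³.
Dynamic pressure q = ½ρv² = ½ × 1.007 × 33.8² = 575.2 Pa.
L = q·S·CL = 575.2 × 3.42 × 1.02 = 2010 N

L = 2010 N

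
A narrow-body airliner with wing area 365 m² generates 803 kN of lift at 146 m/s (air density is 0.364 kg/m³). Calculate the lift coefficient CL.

CL = 0.567

From L = ½ρv²S·CL, rearranging gives CL = 2L/(ρv²S).
CL = 2 × 8.03×10^5 / (0.364 × 146² × 365) = 0.567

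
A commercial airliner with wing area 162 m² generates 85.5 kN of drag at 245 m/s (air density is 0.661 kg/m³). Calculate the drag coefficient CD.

CD = 0.0266

From D = ½ρv²S·CD, rearranging gives CD = 2D/(ρv²S).
CD = 2 × 85500 / (0.661 × 245² × 162) = 0.0266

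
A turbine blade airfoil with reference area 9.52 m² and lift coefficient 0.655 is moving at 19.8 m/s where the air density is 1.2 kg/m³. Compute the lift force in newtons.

L = ½ρv²S·CL = ½ × 1.2 × 19.8² × 9.52 × 0.655 = 1470 N

L = 1470 N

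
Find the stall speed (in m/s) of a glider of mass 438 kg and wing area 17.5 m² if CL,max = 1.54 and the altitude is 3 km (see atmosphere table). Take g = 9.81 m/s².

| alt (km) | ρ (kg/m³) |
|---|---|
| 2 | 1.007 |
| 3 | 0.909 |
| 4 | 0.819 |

V_stall = 18.7 m/s

At 3 km, from the table: ρ = 0.909 kg/m³.
At stall, lift equals weight: L = W = m·g = 438 × 9.81 = 4297 N.
V_stall = √(2W/(ρ·S·CL,max)) = √(2 × 4297 / (0.909 × 17.5 × 1.54))
V_stall = √350.8 = 18.7 m/s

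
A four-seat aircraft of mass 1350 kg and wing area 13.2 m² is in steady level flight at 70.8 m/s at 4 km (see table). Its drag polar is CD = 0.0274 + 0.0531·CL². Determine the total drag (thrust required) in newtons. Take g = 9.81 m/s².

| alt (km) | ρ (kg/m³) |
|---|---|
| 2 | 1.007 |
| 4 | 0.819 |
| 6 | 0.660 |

At 4 km, from the table: ρ = 0.819 kg/m³.
Level flight ⇒ L = W = m·g = 1350 × 9.81 = 13244 N.
q = ½ρv² = ½ × 0.819 × 70.8² = 2053 Pa.
CL = W/(q·S) = 13244 / (2053 × 13.2) = 0.4888.
CD = 0.0274 + 0.0531 × 0.4888² = 0.04009.
D = q·S·CD = 2053 × 13.2 × 0.04009 = 1086 N

D = 1090 N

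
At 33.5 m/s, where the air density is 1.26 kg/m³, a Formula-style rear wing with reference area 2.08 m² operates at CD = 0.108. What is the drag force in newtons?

D = 159 N

D = ½ρv²S·CD = ½ × 1.26 × 33.5² × 2.08 × 0.108 = 159 N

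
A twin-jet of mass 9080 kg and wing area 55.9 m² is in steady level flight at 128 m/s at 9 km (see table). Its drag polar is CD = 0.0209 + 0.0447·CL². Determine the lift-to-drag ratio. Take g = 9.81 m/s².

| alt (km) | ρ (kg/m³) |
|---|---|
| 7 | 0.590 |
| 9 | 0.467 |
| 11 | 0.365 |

L/D = 14.5

At 9 km, from the table: ρ = 0.467 kg/m³.
In steady level flight, lift balances weight: W = mg = 9080 × 9.81 = 89075 N.
q = ½ρv² = ½ × 0.467 × 128² = 3826 Pa.
CL = 2W/(ρv²S) = 2×89075/(0.467×128²×55.9) = 0.4165.
CD = 0.0209 + 0.0447 × 0.4165² = 0.02865.
L/D = CL/CD = 0.4165 / 0.02865 = 14.5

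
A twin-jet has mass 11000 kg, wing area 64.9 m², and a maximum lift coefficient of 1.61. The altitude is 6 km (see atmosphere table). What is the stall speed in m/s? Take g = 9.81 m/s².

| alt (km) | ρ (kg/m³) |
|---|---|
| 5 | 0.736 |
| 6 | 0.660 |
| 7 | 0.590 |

V_stall = 55.9 m/s

At 6 km, from the table: ρ = 0.660 kg/m³.
Stall occurs when L = W at CL,max. W = mg = 11000 × 9.81 = 1.079×10^5 N.
V_stall = √(2W/(ρ·S·CL,max)) = √(2 × 1.079×10^5 / (0.66 × 64.9 × 1.61))
V_stall = √3130 = 55.9 m/s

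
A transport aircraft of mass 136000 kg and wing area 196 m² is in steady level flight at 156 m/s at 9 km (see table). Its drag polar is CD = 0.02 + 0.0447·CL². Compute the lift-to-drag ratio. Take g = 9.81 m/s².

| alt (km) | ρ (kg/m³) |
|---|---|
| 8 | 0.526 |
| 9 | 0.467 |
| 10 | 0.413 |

L/D = 14.2

At 9 km, from the table: ρ = 0.467 kg/m³.
Level flight ⇒ L = W = m·g = 136000 × 9.81 = 1.3342×10^6 N.
Dynamic pressure q = 0.5 × 0.467 × 156² = 5682 Pa.
CL = 2W/(ρv²S) = 2×1.3342×10^6/(0.467×156²×196) = 1.198.
CD = 0.02 + 0.0447 × 1.198² = 0.08414.
L/D = CL/CD = 1.198 / 0.08414 = 14.2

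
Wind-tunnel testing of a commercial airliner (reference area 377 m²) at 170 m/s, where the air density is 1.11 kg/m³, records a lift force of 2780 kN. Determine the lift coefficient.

CL = 0.46

From L = ½ρv²S·CL, rearranging gives CL = 2L/(ρv²S).
CL = 2 × 2.78×10^6 / (1.11 × 170² × 377) = 0.46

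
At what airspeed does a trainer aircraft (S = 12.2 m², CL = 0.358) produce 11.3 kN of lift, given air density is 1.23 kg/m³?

L = ½ρv²S·CL ⇒ v = √(2L/(ρ·S·CL))
v = √(2 × 11300 / (1.23 × 12.2 × 0.358)) = √4207 = 64.9 m/s

v = 64.9 m/s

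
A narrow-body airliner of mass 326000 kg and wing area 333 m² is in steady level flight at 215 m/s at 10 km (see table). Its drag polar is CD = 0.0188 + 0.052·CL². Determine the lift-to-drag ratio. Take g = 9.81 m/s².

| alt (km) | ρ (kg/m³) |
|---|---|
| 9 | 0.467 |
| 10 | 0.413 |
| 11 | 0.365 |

L/D = 14.1

At 10 km, from the table: ρ = 0.413 kg/m³.
In steady level flight, lift balances weight: W = mg = 326000 × 9.81 = 3.1981×10^6 N.
Dynamic pressure q = 0.5 × 0.413 × 215² = 9545 Pa.
CL = 2W/(ρv²S) = 2×3.1981×10^6/(0.413×215²×333) = 1.006.
CD = 0.0188 + 0.052 × 1.006² = 0.07144.
L/D = CL/CD = 1.006 / 0.07144 = 14.1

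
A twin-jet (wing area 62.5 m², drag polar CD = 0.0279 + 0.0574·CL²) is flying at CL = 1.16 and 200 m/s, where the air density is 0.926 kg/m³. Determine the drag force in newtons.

D = 1.22×10^5 N

CD = 0.0279 + 0.0574 × 1.16² = 0.1051
D = ½ρv²S·CD = ½ × 0.926 × 200² × 62.5 × 0.1051 = 1.22×10^5 N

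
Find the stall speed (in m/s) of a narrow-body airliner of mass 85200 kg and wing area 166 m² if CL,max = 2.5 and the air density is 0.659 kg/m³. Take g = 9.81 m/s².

V_stall = 78.2 m/s

Weight W = mg = 85200 × 9.81 = 8.358×10^5 N.
V_stall = √(2W/(ρ·S·CL,max)) = √(2 × 8.358×10^5 / (0.659 × 166 × 2.5))
V_stall = √6112 = 78.2 m/s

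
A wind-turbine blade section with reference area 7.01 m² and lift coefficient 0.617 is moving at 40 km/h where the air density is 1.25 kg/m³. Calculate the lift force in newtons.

Convert speed: v = 40 km/h ÷ 3.6 = 11.11 m/s.
Dynamic pressure q = ½ρv² = ½ × 1.25 × 11.11² = 77.16 Pa.
L = q·S·CL = 77.16 × 7.01 × 0.617 = 334 N

L = 334 N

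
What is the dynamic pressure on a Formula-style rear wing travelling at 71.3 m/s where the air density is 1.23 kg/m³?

q = ½ρv² = ½ × 1.23 × 71.3² = 3130 Pa

q = 3130 Pa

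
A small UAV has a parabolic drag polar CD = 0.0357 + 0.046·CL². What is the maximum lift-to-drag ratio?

For CD = CD0 + K·CL², (L/D)max occurs at CL* = √(CD0/K) and equals 1/(2√(K·CD0)).
(L/D)max = 1/(2√(0.046 × 0.0357)) = 1/(2 × 0.04052) = 12.3

(L/D)max = 12.3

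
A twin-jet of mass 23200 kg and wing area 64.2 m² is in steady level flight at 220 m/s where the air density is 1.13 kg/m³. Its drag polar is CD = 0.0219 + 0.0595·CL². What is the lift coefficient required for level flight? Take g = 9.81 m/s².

CL = 0.13

In steady level flight, lift balances weight: W = mg = 23200 × 9.81 = 2.2759×10^5 N.
Dynamic pressure q = 0.5 × 1.13 × 220² = 27350 Pa.
CL = 2W/(ρv²S) = 2×2.2759×10^5/(1.13×220²×64.2) = 0.1296.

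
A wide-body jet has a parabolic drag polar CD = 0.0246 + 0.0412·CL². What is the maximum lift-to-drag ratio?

(L/D)max = 15.7

For CD = CD0 + K·CL², (L/D)max occurs at CL* = √(CD0/K) and equals 1/(2√(K·CD0)).
(L/D)max = 1/(2√(0.0412 × 0.0246)) = 1/(2 × 0.03184) = 15.7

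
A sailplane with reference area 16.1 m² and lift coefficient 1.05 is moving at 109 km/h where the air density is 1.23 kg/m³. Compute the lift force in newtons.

Convert speed: v = 109 km/h ÷ 3.6 = 30.28 m/s.
L = ½ρv²S·CL = ½ × 1.23 × 30.28² × 16.1 × 1.05 = 9530 N ≈ 9.53 kN

L = 9530 N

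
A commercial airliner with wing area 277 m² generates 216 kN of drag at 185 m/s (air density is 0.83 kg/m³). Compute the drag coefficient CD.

CD = 0.0549

From D = ½ρv²S·CD, rearranging gives CD = 2D/(ρv²S).
CD = 2 × 2.16×10^5 / (0.83 × 185² × 277) = 0.0549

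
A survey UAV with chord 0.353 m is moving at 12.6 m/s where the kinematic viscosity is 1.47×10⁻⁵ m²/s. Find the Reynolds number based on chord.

Re = v·c/ν = 12.6 × 0.353 / (1.47×10⁻⁵) = 3.03×10^5

Re = 3.03×10^5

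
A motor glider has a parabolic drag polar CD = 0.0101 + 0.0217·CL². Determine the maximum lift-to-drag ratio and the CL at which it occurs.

(L/D)max = 33.8, at CL = 0.682

For CD = CD0 + K·CL², (L/D)max occurs at CL* = √(CD0/K) and equals 1/(2√(K·CD0)).
(L/D)max = 1/(2√(0.0217 × 0.0101)) = 1/(2 × 0.0148) = 33.8
CL* = √(0.0101/0.0217) = 0.682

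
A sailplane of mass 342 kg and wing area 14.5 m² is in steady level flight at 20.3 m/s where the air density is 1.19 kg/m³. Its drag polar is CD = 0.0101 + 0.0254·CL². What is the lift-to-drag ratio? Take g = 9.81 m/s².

L/D = 28.8

In steady level flight, lift balances weight: W = mg = 342 × 9.81 = 3355 N.
Dynamic pressure q = 0.5 × 1.19 × 20.3² = 245.2 Pa.
CL = W/(q·S) = 3355 / (245.2 × 14.5) = 0.9437.
CD = 0.0101 + 0.0254 × 0.9437² = 0.03272.
L/D = CL/CD = 0.9437 / 0.03272 = 28.8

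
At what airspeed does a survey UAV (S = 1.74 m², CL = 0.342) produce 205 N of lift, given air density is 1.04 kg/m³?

L = ½ρv²S·CL ⇒ v = √(2L/(ρ·S·CL))
v = √(2 × 205 / (1.04 × 1.74 × 0.342)) = √662.5 = 25.7 m/s

v = 25.7 m/s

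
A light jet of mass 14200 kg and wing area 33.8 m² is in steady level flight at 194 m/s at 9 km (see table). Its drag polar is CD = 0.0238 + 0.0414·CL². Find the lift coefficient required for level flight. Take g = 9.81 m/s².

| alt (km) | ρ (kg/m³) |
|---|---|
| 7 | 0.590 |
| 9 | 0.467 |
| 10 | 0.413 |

At 9 km, from the table: ρ = 0.467 kg/m³.
Weight W = mg = 14200 × 9.81 = 1.393×10^5 N; in level flight L = W.
q = ½ρv² = ½ × 0.467 × 194² = 8788 Pa.
CL = W/(q·S) = 1.393×10^5 / (8788 × 33.8) = 0.469.

CL = 0.469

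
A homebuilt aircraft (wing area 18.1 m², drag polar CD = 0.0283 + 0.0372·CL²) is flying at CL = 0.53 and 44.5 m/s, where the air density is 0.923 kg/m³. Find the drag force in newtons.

CD = 0.0283 + 0.0372 × 0.53² = 0.03875
D = ½ρv²S·CD = ½ × 0.923 × 44.5² × 18.1 × 0.03875 = 641 N

D = 641 N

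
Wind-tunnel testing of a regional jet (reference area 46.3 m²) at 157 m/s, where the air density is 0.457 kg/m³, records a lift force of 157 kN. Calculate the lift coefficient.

CL = 0.602

From L = ½ρv²S·CL, rearranging gives CL = 2L/(ρv²S).
CL = 2 × 1.57×10^5 / (0.457 × 157² × 46.3) = 0.602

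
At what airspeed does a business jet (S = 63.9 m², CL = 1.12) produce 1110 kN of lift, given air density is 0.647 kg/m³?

v = 219 m/s

L = ½ρv²S·CL ⇒ v = √(2L/(ρ·S·CL))
v = √(2 × 1.11×10^6 / (0.647 × 63.9 × 1.12)) = √47940 = 219 m/s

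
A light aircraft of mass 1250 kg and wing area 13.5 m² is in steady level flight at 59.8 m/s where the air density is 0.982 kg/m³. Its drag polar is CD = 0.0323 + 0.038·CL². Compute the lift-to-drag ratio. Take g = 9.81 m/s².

L/D = 12.2

Weight W = mg = 1250 × 9.81 = 12262 N; in level flight L = W.
q = ½ρv² = ½ × 0.982 × 59.8² = 1756 Pa.
Required CL = L/(qS) = 12262/(1756·13.5) = 0.5173.
CD = 0.0323 + 0.038 × 0.5173² = 0.04247.
L/D = CL/CD = 0.5173 / 0.04247 = 12.2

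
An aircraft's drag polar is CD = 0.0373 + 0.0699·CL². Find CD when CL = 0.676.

CD = 0.0692

CD = 0.0373 + 0.0699 × 0.676² = 0.0373 + 0.03194 = 0.0692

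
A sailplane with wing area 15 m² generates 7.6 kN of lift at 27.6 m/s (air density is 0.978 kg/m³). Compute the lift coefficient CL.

From L = ½ρv²S·CL, rearranging gives CL = 2L/(ρv²S).
CL = 2 × 7600 / (0.978 × 27.6² × 15) = 1.36

CL = 1.36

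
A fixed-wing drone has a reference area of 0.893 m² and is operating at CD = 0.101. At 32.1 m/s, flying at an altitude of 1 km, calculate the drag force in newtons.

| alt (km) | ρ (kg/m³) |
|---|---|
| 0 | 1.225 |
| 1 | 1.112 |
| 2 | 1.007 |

D = 51.7 N

At 1 km, from the table: ρ = 1.112 kg/m³.
Dynamic pressure q = ½ρv² = ½ × 1.112 × 32.1² = 572.9 Pa.
D = q·S·CD = 572.9 × 0.893 × 0.101 = 51.7 N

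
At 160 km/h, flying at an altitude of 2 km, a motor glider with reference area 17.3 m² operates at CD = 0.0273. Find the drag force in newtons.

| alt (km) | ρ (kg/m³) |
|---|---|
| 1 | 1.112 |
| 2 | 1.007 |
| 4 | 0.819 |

D = 470 N

At 2 km, from the table: ρ = 1.007 kg/m³.
Convert speed: v = 160 km/h ÷ 3.6 = 44.44 m/s.
Dynamic pressure q = ½ρv² = ½ × 1.007 × 44.44² = 994.6 Pa.
D = q·S·CD = 994.6 × 17.3 × 0.0273 = 470 N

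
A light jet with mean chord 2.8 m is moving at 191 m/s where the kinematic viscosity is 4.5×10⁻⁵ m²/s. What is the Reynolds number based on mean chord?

Re = 1.19×10^7

Re = v·c/ν = 191 × 2.8 / (4.5×10⁻⁵) = 1.19×10^7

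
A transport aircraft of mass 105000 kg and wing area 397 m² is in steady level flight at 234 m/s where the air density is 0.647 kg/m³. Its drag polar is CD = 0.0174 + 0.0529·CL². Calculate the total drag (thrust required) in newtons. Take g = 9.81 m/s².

D = 1.3×10^5 N

In steady level flight, lift balances weight: W = mg = 105000 × 9.81 = 1.03×10^6 N.
Dynamic pressure q = 0.5 × 0.647 × 234² = 17710 Pa.
CL = W/(q·S) = 1.03×10^6 / (17710 × 397) = 0.1465.
CD = 0.0174 + 0.0529 × 0.1465² = 0.01853.
D = q·S·CD = 17710 × 397 × 0.01853 = 1.303×10^5 N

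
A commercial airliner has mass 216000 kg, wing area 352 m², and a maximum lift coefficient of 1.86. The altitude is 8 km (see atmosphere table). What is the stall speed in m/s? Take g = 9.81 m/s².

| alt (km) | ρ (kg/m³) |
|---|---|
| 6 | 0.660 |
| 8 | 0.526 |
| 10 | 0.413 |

At 8 km, from the table: ρ = 0.526 kg/m³.
Stall occurs when L = W at CL,max. W = mg = 216000 × 9.81 = 2.119×10^6 N.
V_stall = √(2W/(ρ·S·CL,max)) = √(2 × 2.119×10^6 / (0.526 × 352 × 1.86))
V_stall = √12310 = 111 m/s

V_stall = 111 m/s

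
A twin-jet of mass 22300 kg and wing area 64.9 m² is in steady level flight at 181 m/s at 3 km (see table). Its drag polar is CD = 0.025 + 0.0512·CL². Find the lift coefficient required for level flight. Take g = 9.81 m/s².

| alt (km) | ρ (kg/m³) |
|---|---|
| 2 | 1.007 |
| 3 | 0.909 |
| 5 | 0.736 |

CL = 0.226

At 3 km, from the table: ρ = 0.909 kg/m³.
Weight W = mg = 22300 × 9.81 = 2.1876×10^5 N; in level flight L = W.
q = ½ρv² = ½ × 0.909 × 181² = 14890 Pa.
CL = 2W/(ρv²S) = 2×2.1876×10^5/(0.909×181²×64.9) = 0.2264.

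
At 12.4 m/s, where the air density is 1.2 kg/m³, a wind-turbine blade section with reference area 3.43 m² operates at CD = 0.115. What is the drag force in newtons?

Dynamic pressure q = ½ρv² = ½ × 1.2 × 12.4² = 92.26 Pa.
D = q·S·CD = 92.26 × 3.43 × 0.115 = 36.4 N

D = 36.4 N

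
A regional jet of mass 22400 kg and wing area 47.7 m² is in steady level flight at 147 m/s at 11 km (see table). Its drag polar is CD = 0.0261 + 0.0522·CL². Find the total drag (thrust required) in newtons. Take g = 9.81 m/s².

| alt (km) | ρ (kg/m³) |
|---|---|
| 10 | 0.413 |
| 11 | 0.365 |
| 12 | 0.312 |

At 11 km, from the table: ρ = 0.365 kg/m³.
Weight W = mg = 22400 × 9.81 = 2.1974×10^5 N; in level flight L = W.
Dynamic pressure q = 0.5 × 0.365 × 147² = 3944 Pa.
Required CL = L/(qS) = 2.1974×10^5/(3944·47.7) = 1.168.
CD = 0.0261 + 0.0522 × 1.168² = 0.09733.
D = q·S·CD = 3944 × 47.7 × 0.09733 = 18310 N

D = 18300 N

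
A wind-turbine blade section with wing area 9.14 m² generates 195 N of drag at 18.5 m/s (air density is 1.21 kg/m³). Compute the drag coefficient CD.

From D = ½ρv²S·CD, rearranging gives CD = 2D/(ρv²S).
CD = 2 × 195 / (1.21 × 18.5² × 9.14) = 0.103

CD = 0.103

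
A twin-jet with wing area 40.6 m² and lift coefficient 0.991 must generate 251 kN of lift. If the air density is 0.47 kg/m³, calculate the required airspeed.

v = 163 m/s

L = ½ρv²S·CL ⇒ v = √(2L/(ρ·S·CL))
v = √(2 × 2.51×10^5 / (0.47 × 40.6 × 0.991)) = √26550 = 163 m/s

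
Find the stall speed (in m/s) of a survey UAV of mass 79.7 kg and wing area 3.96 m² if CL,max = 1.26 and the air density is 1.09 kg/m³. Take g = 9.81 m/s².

V_stall = 17 m/s

Weight W = mg = 79.7 × 9.81 = 781.9 N.
From L = ½ρV²S·CL,max = W: V_stall = √(2W/(ρSCL,max)) = √(2·781.9/(1.09·3.96·1.26))
V_stall = √287.5 = 17 m/s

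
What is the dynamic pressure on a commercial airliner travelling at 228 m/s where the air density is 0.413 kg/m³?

q = ½ρv² = ½ × 0.413 × 228² = 10700 Pa

q = 10700 Pa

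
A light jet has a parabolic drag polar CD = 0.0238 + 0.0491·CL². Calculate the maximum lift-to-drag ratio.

(L/D)max = 14.6

For CD = CD0 + K·CL², (L/D)max occurs at CL* = √(CD0/K) and equals 1/(2√(K·CD0)).
(L/D)max = 1/(2√(0.0491 × 0.0238)) = 1/(2 × 0.03418) = 14.6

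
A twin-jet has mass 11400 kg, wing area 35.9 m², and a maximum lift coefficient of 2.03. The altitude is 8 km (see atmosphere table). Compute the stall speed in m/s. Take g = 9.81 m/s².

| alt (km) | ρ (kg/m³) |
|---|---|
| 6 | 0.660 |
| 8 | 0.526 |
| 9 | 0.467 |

At 8 km, from the table: ρ = 0.526 kg/m³.
At stall, lift equals weight: L = W = m·g = 11400 × 9.81 = 1.118×10^5 N.
From L = ½ρV²S·CL,max = W: V_stall = √(2W/(ρSCL,max)) = √(2·1.118×10^5/(0.526·35.9·2.03))
V_stall = √5835 = 76.4 m/s

V_stall = 76.4 m/s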